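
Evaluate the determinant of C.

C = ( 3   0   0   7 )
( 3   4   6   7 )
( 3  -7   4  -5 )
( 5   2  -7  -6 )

Expand along row 1 (it has 2 zeros):
  + (3) · M_11   where M_11 = det([4 6 7; -7 4 -5; 2 -7 -6]) = -261
  − (7) · M_14   where M_14 = det([3 4 6; 3 -7 4; 5 2 -7]) = 533
det = (+1)·(3)·(-261) + (-1)·(7)·(533) = -4514

|C| = -4514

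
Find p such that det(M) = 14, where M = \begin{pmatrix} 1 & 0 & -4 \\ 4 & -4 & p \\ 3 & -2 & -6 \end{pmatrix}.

Expanding along the column containing p, det(M) is linear in p: det(M) = (2)·p + (8).
Set (2)·p + (8) = 14  ⇒  (2)·p = 6  ⇒  p = 3.

3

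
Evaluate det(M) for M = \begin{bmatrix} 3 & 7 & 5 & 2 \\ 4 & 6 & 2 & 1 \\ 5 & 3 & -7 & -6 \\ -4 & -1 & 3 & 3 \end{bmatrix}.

det(M) = 148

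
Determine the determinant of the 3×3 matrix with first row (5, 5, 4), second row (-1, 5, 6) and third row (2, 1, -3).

-104

Expand along column 1:
  + 5 · |5 6; 1 -3| = 5·(-15 − 6) = -105
  − (-1) · |5 4; 1 -3| = −(-1)·(-15 − 4) = -19
  + 2 · |5 4; 5 6| = 2·(30 − 20) = 20
Sum: (-105) + (-19) + (20) = -104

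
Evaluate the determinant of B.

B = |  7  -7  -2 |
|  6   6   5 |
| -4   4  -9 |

Expand along row 1:
  + 7 · |6 5; 4 -9| = 7·(-54 − 20) = -518
  − (-7) · |6 5; -4 -9| = −(-7)·(-54 − (-20)) = -238
  + (-2) · |6 6; -4 4| = (-2)·(24 − (-24)) = -96
Sum: (-518) + (-238) + (-96) = -852

|B| = -852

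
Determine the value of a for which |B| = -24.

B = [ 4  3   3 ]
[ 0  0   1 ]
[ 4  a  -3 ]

Expanding along the row containing a, det(B) is linear in a: det(B) = (-4)·a + (12).
Set (-4)·a + (12) = -24  ⇒  (-4)·a = -36  ⇒  a = 9.

9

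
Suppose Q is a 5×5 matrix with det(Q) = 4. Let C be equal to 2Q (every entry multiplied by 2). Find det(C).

For a 5×5 matrix, det(2Q) = 2^5·det(Q) = 32·det(Q).
det(C) = (32)·(4) = 128

128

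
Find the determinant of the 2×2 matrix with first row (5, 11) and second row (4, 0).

-44

det = 5·0 − 11·4 = 0 − 44 = -44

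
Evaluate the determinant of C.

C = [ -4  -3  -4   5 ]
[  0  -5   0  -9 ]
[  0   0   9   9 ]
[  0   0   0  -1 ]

The determinant is -180.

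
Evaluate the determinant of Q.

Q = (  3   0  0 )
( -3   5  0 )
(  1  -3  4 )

Q is lower triangular, so det(Q) is the product of the diagonal entries:
det = (3) · (5) · (4) = 60

det(Q) = 60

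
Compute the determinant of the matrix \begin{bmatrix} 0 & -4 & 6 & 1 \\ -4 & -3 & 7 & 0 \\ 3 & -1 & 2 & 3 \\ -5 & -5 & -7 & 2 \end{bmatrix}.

-681

Expand along row 1 (it has 1 zero):
  − (-4) · M_12   where M_12 = det([-4 7 0; 3 2 3; -5 -7 2]) = -247
  + (6) · M_13   where M_13 = det([-4 -3 0; 3 -1 3; -5 -5 2]) = 11
  − (1) · M_14   where M_14 = det([-4 -3 7; 3 -1 2; -5 -5 -7]) = -241
det = (-1)·(-4)·(-247) + (+1)·(6)·(11) + (-1)·(1)·(-241) = -681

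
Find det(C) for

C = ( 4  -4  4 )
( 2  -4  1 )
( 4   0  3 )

24

Expand along row 3:
  + 4 · |-4 4; -4 1| = 4·(-4 − (-16)) = 48
  + 3 · |4 -4; 2 -4| = 3·(-16 − (-8)) = -24
Sum: (48) + (-24) = 24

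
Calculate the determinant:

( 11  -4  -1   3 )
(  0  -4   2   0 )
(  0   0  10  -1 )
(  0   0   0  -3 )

The matrix is upper triangular, so the determinant is the product of the diagonal entries:
det = (11) · (-4) · (10) · (-3) = 1320

1320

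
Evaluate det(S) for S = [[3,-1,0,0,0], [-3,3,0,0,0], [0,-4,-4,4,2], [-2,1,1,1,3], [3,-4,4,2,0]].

det(S) = 408

S is block lower-triangular with a 2×2 block and a 3×3 block on the diagonal, so its determinant equals the product of the determinants of the diagonal blocks.
det of the 2×2 block = 6
det of the 3×3 block = 68
det = (6)·(68) = 408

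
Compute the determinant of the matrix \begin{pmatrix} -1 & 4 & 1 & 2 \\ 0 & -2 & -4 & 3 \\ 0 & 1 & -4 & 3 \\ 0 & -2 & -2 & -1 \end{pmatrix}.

30

Expand along column 1 (it has 3 zeros):
  + (-1) · M_11   where M_11 = det([-2 -4 3; 1 -4 3; -2 -2 -1]) = -30
det = (+1)·(-1)·(-30) = 30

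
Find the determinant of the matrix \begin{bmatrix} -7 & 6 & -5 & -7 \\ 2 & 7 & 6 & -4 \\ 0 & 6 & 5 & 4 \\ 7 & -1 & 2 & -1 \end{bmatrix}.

-2274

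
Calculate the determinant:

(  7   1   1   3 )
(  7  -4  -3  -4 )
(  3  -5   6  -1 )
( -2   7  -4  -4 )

2855

Expand along row 1:
  + (7) · M_11   where M_11 = det([-4 -3 -4; -5 6 -1; 7 -4 -4]) = 281
  − (1) · M_12   where M_12 = det([7 -3 -4; 3 6 -1; -2 -4 -4]) = -238
  + (1) · M_13   where M_13 = det([7 -4 -4; 3 -5 -1; -2 7 -4]) = 89
  − (3) · M_14   where M_14 = det([7 -4 -3; 3 -5 6; -2 7 -4]) = -187
det = (+1)·(7)·(281) + (-1)·(1)·(-238) + (+1)·(1)·(89) + (-1)·(3)·(-187) = 2855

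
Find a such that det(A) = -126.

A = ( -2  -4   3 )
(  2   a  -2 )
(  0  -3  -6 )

Expanding along the row containing a, det(A) is linear in a: det(A) = (12)·a + (-54).
Set (12)·a + (-54) = -126  ⇒  (12)·a = -72  ⇒  a = -6.

a = -6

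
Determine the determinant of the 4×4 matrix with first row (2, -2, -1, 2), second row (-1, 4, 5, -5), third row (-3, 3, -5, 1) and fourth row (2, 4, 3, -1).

Expand along row 1:
  + (2) · M_11   where M_11 = det([4 5 -5; 3 -5 1; 4 3 -1]) = -102
  − (-2) · M_12   where M_12 = det([-1 5 -5; -3 -5 1; 2 3 -1]) = -12
  + (-1) · M_13   where M_13 = det([-1 4 -5; -3 3 1; 2 4 -1]) = 93
  − (2) · M_14   where M_14 = det([-1 4 5; -3 3 -5; 2 4 3]) = -123
det = (+1)·(2)·(-102) + (-1)·(-2)·(-12) + (+1)·(-1)·(93) + (-1)·(2)·(-123) = -75

The determinant is -75.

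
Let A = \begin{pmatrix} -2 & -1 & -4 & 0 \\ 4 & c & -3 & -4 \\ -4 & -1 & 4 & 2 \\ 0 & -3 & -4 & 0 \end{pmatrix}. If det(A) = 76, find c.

5

Expanding along the row containing c, det(A) is linear in c: det(A) = (-16)·c + (156).
Set (-16)·c + (156) = 76  ⇒  (-16)·c = -80  ⇒  c = 5.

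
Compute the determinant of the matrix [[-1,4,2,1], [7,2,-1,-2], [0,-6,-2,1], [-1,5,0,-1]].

Expand along row 3 (it has 1 zero):
  − (-6) · M_32   where M_32 = det([-1 2 1; 7 -1 -2; -1 0 -1]) = 16
  + (-2) · M_33   where M_33 = det([-1 4 1; 7 2 -2; -1 5 -1]) = 65
  − (1) · M_34   where M_34 = det([-1 4 2; 7 2 -1; -1 5 0]) = 73
det = (-1)·(-6)·(16) + (+1)·(-2)·(65) + (-1)·(1)·(73) = -107

-107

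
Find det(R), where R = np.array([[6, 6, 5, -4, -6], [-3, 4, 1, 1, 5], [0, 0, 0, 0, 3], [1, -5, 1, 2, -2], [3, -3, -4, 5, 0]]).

3249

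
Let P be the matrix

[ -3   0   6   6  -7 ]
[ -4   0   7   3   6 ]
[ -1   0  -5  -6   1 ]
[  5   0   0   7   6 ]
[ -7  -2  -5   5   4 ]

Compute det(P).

3330

Expand along column 2 (it has 4 zeros):
  − (-2) · M_52   where M_52 = det([-3 6 6 -7; -4 7 3 6; -1 -5 -6 1; 5 0 7 6]) = 1665
det = (-1)·(-2)·(1665) = 3330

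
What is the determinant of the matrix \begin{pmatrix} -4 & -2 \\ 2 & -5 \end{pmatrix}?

The determinant is 24.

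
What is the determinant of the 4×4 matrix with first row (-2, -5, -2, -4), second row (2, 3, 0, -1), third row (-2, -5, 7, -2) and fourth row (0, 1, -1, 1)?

Expand along row 2 (it has 1 zero):
  − (2) · M_21   where M_21 = det([-5 -2 -4; -5 7 -2; 1 -1 1]) = -23
  + (3) · M_22   where M_22 = det([-2 -2 -4; -2 7 -2; 0 -1 1]) = -22
  + (-1) · M_24   where M_24 = det([-2 -5 -2; -2 -5 7; 0 1 -1]) = 18
det = (-1)·(2)·(-23) + (+1)·(3)·(-22) + (+1)·(-1)·(18) = -38

-38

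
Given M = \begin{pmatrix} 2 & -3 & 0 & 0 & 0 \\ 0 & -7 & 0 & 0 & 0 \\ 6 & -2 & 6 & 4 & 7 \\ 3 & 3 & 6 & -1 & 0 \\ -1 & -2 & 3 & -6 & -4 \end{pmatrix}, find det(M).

det(M) = 1554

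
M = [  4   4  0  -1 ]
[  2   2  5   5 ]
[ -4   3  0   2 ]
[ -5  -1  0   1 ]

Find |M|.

Expand along column 3 (it has 3 zeros):
  − (5) · M_23   where M_23 = det([4 4 -1; -4 3 2; -5 -1 1]) = -23
det = (-1)·(5)·(-23) = 115

115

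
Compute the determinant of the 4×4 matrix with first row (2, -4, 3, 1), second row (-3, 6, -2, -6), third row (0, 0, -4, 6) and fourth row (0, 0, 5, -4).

0

The matrix is block upper-triangular with a 2×2 block and a 2×2 block on the diagonal, so its determinant equals the product of the determinants of the diagonal blocks.
det of the 2×2 block = 0
det of the 2×2 block = -14
det = (0)·(-14) = 0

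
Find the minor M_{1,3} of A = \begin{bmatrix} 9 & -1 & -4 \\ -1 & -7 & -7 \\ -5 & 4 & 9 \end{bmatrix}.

Delete row 1 and column 3; the remaining 2×2 submatrix is [-1 -7; -5 4].
Its determinant is (-1)·4 − (-7)·(-5) = -39.

-39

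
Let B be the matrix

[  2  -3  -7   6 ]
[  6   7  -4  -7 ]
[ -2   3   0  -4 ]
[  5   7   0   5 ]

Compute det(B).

|B| = -2969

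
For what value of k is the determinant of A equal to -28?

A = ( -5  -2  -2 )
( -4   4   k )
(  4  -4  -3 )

Expanding along the row containing k, det(A) is linear in k: det(A) = (-28)·k + (84).
Set (-28)·k + (84) = -28  ⇒  (-28)·k = -112  ⇒  k = 4.

4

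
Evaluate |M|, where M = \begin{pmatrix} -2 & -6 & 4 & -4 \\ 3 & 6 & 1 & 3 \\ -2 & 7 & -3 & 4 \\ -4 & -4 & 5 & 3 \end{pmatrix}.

Expand along row 1:
  + (-2) · M_11   where M_11 = det([6 1 3; 7 -3 4; -4 5 3]) = -142
  − (-6) · M_12   where M_12 = det([3 1 3; -2 -3 4; -4 5 3]) = -163
  + (4) · M_13   where M_13 = det([3 6 3; -2 7 4; -4 -4 3]) = 159
  − (-4) · M_14   where M_14 = det([3 6 1; -2 7 -3; -4 -4 5]) = 237
det = (+1)·(-2)·(-142) + (-1)·(-6)·(-163) + (+1)·(4)·(159) + (-1)·(-4)·(237) = 890

890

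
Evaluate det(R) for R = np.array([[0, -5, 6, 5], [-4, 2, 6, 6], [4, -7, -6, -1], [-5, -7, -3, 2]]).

Expand along row 1 (it has 1 zero):
  − (-5) · M_12   where M_12 = det([-4 6 6; 4 -6 -1; -5 -3 2]) = -210
  + (6) · M_13   where M_13 = det([-4 2 6; 4 -7 -1; -5 -7 2]) = -300
  − (5) · M_14   where M_14 = det([-4 2 6; 4 -7 -6; -5 -7 -3]) = -210
det = (-1)·(-5)·(-210) + (+1)·(6)·(-300) + (-1)·(5)·(-210) = -1800

-1800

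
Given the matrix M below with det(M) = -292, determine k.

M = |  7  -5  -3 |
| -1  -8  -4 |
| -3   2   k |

Expanding along the row containing k, det(M) is linear in k: det(M) = (-61)·k + (74).
Set (-61)·k + (74) = -292  ⇒  (-61)·k = -366  ⇒  k = 6.

6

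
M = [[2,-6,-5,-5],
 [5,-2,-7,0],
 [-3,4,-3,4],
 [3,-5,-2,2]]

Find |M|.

Expand along row 2 (it has 1 zero):
  − (5) · M_21   where M_21 = det([-6 -5 -5; 4 -3 4; -5 -2 2]) = 243
  + (-2) · M_22   where M_22 = det([2 -5 -5; -3 -3 4; 3 -2 2]) = -161
  − (-7) · M_23   where M_23 = det([2 -6 -5; -3 4 4; 3 -5 2]) = -67
det = (-1)·(5)·(243) + (+1)·(-2)·(-161) + (-1)·(-7)·(-67) = -1362

det(M) = -1362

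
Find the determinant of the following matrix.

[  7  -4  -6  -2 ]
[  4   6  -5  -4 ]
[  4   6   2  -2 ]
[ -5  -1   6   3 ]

Expand along row 1:
  + (7) · M_11   where M_11 = det([6 -5 -4; 6 2 -2; -1 6 3]) = 36
  − (-4) · M_12   where M_12 = det([4 -5 -4; 4 2 -2; -5 6 3]) = -54
  + (-6) · M_13   where M_13 = det([4 6 -4; 4 6 -2; -5 -1 3]) = -52
  − (-2) · M_14   where M_14 = det([4 6 -5; 4 6 2; -5 -1 6]) = -182
det = (+1)·(7)·(36) + (-1)·(-4)·(-54) + (+1)·(-6)·(-52) + (-1)·(-2)·(-182) = -16

-16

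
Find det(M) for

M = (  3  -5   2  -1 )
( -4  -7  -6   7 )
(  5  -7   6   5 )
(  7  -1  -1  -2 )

|M| = -2904

Expand along row 1:
  + (3) · M_11   where M_11 = det([-7 -6 7; -7 6 5; -1 -1 -2]) = 254
  − (-5) · M_12   where M_12 = det([-4 -6 7; 5 6 5; 7 -1 -2]) = -571
  + (2) · M_13   where M_13 = det([-4 -7 7; 5 -7 5; 7 -1 -2]) = -83
  − (-1) · M_14   where M_14 = det([-4 -7 -6; 5 -7 6; 7 -1 -1]) = -645
det = (+1)·(3)·(254) + (-1)·(-5)·(-571) + (+1)·(2)·(-83) + (-1)·(-1)·(-645) = -2904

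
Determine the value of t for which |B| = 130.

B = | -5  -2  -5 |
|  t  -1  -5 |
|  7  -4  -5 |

t = 2

Expanding along the row containing t, det(B) is linear in t: det(B) = (10)·t + (110).
Set (10)·t + (110) = 130  ⇒  (10)·t = 20  ⇒  t = 2.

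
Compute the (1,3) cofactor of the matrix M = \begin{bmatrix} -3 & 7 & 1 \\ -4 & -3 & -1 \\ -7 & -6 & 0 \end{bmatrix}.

Delete row 1 and column 3; the remaining 2×2 submatrix is [-4 -3; -7 -6].
Its determinant is (-4)·(-6) − (-3)·(-7) = 3.
The cofactor carries sign (−1)^(1+3) = +1, so C_{1,3} = +(3) = 3.

3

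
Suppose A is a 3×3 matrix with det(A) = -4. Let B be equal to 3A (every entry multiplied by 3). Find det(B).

-108

For a 3×3 matrix, det(3A) = 3^3·det(A) = 27·det(A).
det(B) = (27)·(-4) = -108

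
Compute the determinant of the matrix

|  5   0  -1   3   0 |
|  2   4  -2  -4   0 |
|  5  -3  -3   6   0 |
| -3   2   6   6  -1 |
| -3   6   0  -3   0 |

Expand along column 5 (it has 4 zeros):
  − (-1) · M_45   where M_45 = det([5 0 -1 3; 2 4 -2 -4; 5 -3 -3 6; -3 6 0 -3]) = -390
det = (-1)·(-1)·(-390) = -390

-390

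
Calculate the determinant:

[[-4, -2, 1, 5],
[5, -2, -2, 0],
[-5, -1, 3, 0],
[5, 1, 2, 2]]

Expand along column 4 (it has 2 zeros):
  − (5) · M_14   where M_14 = det([5 -2 -2; -5 -1 3; 5 1 2]) = -75
  + (2) · M_44   where M_44 = det([-4 -2 1; 5 -2 -2; -5 -1 3]) = 27
det = (-1)·(5)·(-75) + (+1)·(2)·(27) = 429

429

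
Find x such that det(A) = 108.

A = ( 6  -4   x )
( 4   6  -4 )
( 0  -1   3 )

6

Expanding along the row containing x, det(A) is linear in x: det(A) = (-4)·x + (132).
Set (-4)·x + (132) = 108  ⇒  (-4)·x = -24  ⇒  x = 6.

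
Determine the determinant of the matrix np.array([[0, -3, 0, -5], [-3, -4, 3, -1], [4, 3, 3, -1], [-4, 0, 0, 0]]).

The determinant is 420.

Expand along row 4 (it has 3 zeros):
  − (-4) · M_41   where M_41 = det([-3 0 -5; -4 3 -1; 3 3 -1]) = 105
det = (-1)·(-4)·(105) = 420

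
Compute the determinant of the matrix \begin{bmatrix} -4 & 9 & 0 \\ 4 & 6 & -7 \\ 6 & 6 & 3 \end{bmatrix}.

-726

Expand along row 1:
  + (-4) · |6 -7; 6 3| = (-4)·(18 − (-42)) = -240
  − 9 · |4 -7; 6 3| = −9·(12 − (-42)) = -486
Sum: (-240) + (-486) = -726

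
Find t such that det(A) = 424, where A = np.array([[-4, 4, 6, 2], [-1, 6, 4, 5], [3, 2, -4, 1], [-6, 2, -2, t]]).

t = 1

Expanding along the row containing t, det(A) is linear in t: det(A) = (40)·t + (384).
Set (40)·t + (384) = 424  ⇒  (40)·t = 40  ⇒  t = 1.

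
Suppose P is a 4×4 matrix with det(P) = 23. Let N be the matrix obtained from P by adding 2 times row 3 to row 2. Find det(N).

Adding a multiple of one row to another leaves the determinant unchanged.
det(N) = (1)·(23) = 23

det(N) = 23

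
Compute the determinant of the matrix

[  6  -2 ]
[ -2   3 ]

det = 6·3 − (-2)·(-2) = 18 − 4 = 14

14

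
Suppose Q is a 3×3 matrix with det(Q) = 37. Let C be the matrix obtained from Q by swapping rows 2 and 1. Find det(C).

|C| = -37

Swapping two rows multiplies the determinant by −1.
det(C) = (-1)·(37) = -37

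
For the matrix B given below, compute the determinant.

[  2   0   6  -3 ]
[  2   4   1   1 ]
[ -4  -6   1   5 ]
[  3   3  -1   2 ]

Expand along row 1 (it has 1 zero):
  + (2) · M_11   where M_11 = det([4 1 1; -6 1 5; 3 -1 2]) = 58
  + (6) · M_13   where M_13 = det([2 4 1; -4 -6 5; 3 3 2]) = 44
  − (-3) · M_14   where M_14 = det([2 4 1; -4 -6 1; 3 3 -1]) = 8
det = (+1)·(2)·(58) + (+1)·(6)·(44) + (-1)·(-3)·(8) = 404

det(B) = 404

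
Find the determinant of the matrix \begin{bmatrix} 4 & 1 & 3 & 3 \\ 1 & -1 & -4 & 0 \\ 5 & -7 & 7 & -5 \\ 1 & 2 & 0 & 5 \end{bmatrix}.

Expand along row 2 (it has 1 zero):
  − (1) · M_21   where M_21 = det([1 3 3; -7 7 -5; 2 0 5]) = 68
  + (-1) · M_22   where M_22 = det([4 3 3; 5 7 -5; 1 0 5]) = 29
  − (-4) · M_23   where M_23 = det([4 1 3; 5 -7 -5; 1 2 5]) = -79
det = (-1)·(1)·(68) + (+1)·(-1)·(29) + (-1)·(-4)·(-79) = -413

The determinant is -413.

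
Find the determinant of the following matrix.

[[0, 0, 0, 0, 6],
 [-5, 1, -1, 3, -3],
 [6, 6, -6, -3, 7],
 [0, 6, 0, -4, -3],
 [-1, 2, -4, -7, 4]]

The determinant is 11988.

Expand along row 1 (it has 4 zeros):
  + (6) · M_15   where M_15 = det([-5 1 -1 3; 6 6 -6 -3; 0 6 0 -4; -1 2 -4 -7]) = 1998
det = (+1)·(6)·(1998) = 11988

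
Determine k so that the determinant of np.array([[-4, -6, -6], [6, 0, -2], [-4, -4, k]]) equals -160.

-8

Expanding along the column containing k, det(M) is linear in k: det(M) = (36)·k + (128).
Set (36)·k + (128) = -160  ⇒  (36)·k = -288  ⇒  k = -8.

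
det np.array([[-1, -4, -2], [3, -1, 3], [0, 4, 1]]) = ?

1

Expand along column 1:
  + (-1) · |-1 3; 4 1| = (-1)·(-1 − 12) = 13
  − 3 · |-4 -2; 4 1| = −3·(-4 − (-8)) = -12
Sum: (13) + (-12) = 1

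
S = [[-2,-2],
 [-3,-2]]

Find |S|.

-2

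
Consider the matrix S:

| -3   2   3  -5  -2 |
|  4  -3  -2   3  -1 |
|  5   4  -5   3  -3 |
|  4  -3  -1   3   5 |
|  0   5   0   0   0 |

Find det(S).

Expand along row 5 (it has 4 zeros):
  − (5) · M_52   where M_52 = det([-3 3 -5 -2; 4 -2 3 -1; 5 -5 3 -3; 4 -1 3 5]) = 181
det = (-1)·(5)·(181) = -905

|S| = -905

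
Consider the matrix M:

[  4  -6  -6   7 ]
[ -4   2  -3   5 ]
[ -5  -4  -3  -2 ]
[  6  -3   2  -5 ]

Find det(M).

Expand along row 1:
  + (4) · M_11   where M_11 = det([2 -3 5; -4 -3 -2; -3 2 -5]) = -5
  − (-6) · M_12   where M_12 = det([-4 -3 5; -5 -3 -2; 6 2 -5]) = 75
  + (-6) · M_13   where M_13 = det([-4 2 5; -5 -4 -2; 6 -3 -5]) = 65
  − (7) · M_14   where M_14 = det([-4 2 -3; -5 -4 -3; 6 -3 2]) = -65
det = (+1)·(4)·(-5) + (-1)·(-6)·(75) + (+1)·(-6)·(65) + (-1)·(7)·(-65) = 495

|M| = 495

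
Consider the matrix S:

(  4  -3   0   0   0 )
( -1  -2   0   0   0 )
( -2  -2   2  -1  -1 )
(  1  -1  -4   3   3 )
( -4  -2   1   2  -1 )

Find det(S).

S is block lower-triangular with a 2×2 block and a 3×3 block on the diagonal, so its determinant equals the product of the determinants of the diagonal blocks.
det of the 2×2 block = -11
det of the 3×3 block = -6
det = (-11)·(-6) = 66

The determinant is 66.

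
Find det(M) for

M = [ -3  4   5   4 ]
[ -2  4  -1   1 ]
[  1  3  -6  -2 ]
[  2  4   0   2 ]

Expand along row 4 (it has 1 zero):
  − (2) · M_41   where M_41 = det([4 5 4; 4 -1 1; 3 -6 -2]) = 3
  + (4) · M_42   where M_42 = det([-3 5 4; -2 -1 1; 1 -6 -2]) = 13
  + (2) · M_44   where M_44 = det([-3 4 5; -2 4 -1; 1 3 -6]) = -39
det = (-1)·(2)·(3) + (+1)·(4)·(13) + (+1)·(2)·(-39) = -32

|M| = -32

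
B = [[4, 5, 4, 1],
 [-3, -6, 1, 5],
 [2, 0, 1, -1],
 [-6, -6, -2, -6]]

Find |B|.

The determinant is -506.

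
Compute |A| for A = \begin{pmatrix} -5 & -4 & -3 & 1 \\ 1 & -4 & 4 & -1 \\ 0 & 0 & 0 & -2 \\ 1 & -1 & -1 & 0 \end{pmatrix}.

Expand along row 3 (it has 3 zeros):
  − (-2) · M_34   where M_34 = det([-5 -4 -3; 1 -4 4; 1 -1 -1]) = -69
det = (-1)·(-2)·(-69) = -138

det(A) = -138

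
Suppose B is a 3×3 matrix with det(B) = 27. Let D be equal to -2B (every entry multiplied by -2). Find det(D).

det(D) = -216

For a 3×3 matrix, det(-2B) = (-2)^3·det(B) = -8·det(B).
det(D) = (-8)·(27) = -216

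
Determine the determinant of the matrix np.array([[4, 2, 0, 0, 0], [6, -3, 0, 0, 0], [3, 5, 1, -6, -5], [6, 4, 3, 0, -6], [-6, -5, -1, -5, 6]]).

-2808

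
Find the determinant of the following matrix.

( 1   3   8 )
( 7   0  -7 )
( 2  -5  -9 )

-168

Expand along row 2:
  − 7 · |3 8; -5 -9| = −7·(-27 − (-40)) = -91
  − (-7) · |1 3; 2 -5| = −(-7)·(-5 − 6) = -77
Sum: (-91) + (-77) = -168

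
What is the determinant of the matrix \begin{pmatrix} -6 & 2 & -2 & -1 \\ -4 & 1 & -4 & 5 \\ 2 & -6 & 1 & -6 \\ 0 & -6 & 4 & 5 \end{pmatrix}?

Expand along row 4 (it has 1 zero):
  + (-6) · M_42   where M_42 = det([-6 -2 -1; -4 -4 5; 2 1 -6]) = -90
  − (4) · M_43   where M_43 = det([-6 2 -1; -4 1 5; 2 -6 -6]) = -194
  + (5) · M_44   where M_44 = det([-6 2 -2; -4 1 -4; 2 -6 1]) = 86
det = (+1)·(-6)·(-90) + (-1)·(4)·(-194) + (+1)·(5)·(86) = 1746

1746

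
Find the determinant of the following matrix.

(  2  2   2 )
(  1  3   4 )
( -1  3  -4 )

-36

Expand along row 1:
  + 2 · |3 4; 3 -4| = 2·(-12 − 12) = -48
  − 2 · |1 4; -1 -4| = −2·(-4 − (-4)) = 0
  + 2 · |1 3; -1 3| = 2·(3 − (-3)) = 12
Sum: (-48) + (0) + (12) = -36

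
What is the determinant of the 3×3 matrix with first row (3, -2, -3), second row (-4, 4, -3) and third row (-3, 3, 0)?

Expand along row 3:
  + (-3) · |-2 -3; 4 -3| = (-3)·(6 − (-12)) = -54
  − 3 · |3 -3; -4 -3| = −3·(-9 − 12) = 63
Sum: (-54) + (63) = 9

The determinant is 9.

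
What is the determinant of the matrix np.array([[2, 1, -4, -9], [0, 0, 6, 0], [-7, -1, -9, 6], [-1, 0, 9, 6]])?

The determinant is -198.

Expand along row 2 (it has 3 zeros):
  − (6) · M_23   where M_23 = det([2 1 -9; -7 -1 6; -1 0 6]) = 33
det = (-1)·(6)·(33) = -198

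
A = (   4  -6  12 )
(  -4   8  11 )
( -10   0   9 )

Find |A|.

1692

Expand along column 2:
  − (-6) · |-4 11; -10 9| = −(-6)·(-36 − (-110)) = 444
  + 8 · |4 12; -10 9| = 8·(36 − (-120)) = 1248
Sum: (444) + (1248) = 1692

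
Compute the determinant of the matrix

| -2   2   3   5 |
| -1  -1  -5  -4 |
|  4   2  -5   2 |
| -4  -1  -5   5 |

Expand along row 1:
  + (-2) · M_11   where M_11 = det([-1 -5 -4; 2 -5 2; -1 -5 5]) = 135
  − (2) · M_12   where M_12 = det([-1 -5 -4; 4 -5 2; -4 -5 5]) = 315
  + (3) · M_13   where M_13 = det([-1 -1 -4; 4 2 2; -4 -1 5]) = 0
  − (5) · M_14   where M_14 = det([-1 -1 -5; 4 2 -5; -4 -1 -5]) = -45
det = (+1)·(-2)·(135) + (-1)·(2)·(315) + (+1)·(3)·(0) + (-1)·(5)·(-45) = -675

-675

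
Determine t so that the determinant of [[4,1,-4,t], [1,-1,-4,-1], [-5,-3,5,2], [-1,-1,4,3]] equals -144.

-5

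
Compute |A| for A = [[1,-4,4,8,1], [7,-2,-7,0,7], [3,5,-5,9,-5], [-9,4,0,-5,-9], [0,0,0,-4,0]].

|A| = -5888

Expand along row 5 (it has 4 zeros):
  − (-4) · M_54   where M_54 = det([1 -4 4 1; 7 -2 -7 7; 3 5 -5 -5; -9 4 0 -9]) = -1472
det = (-1)·(-4)·(-1472) = -5888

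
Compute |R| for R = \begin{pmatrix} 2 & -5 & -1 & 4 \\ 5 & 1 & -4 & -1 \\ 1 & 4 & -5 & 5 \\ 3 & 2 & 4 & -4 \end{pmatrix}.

Expand along row 1:
  + (2) · M_11   where M_11 = det([1 -4 -1; 4 -5 5; 2 4 -4]) = -130
  − (-5) · M_12   where M_12 = det([5 -4 -1; 1 -5 5; 3 4 -4]) = -95
  + (-1) · M_13   where M_13 = det([5 1 -1; 1 4 5; 3 2 -4]) = -101
  − (4) · M_14   where M_14 = det([5 1 -4; 1 4 -5; 3 2 4]) = 151
det = (+1)·(2)·(-130) + (-1)·(-5)·(-95) + (+1)·(-1)·(-101) + (-1)·(4)·(151) = -1238

|R| = -1238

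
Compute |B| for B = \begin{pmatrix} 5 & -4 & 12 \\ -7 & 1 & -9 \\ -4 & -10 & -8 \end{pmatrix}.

Expand along column 1:
  + 5 · |1 -9; -10 -8| = 5·(-8 − 90) = -490
  − (-7) · |-4 12; -10 -8| = −(-7)·(32 − (-120)) = 1064
  + (-4) · |-4 12; 1 -9| = (-4)·(36 − 12) = -96
Sum: (-490) + (1064) + (-96) = 478

The determinant is 478.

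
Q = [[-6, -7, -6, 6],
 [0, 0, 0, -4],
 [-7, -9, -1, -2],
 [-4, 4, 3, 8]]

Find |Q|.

det(Q) = -1388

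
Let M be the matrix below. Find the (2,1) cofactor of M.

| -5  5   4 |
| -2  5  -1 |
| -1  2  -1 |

13

Delete row 2 and column 1; the remaining 2×2 submatrix is [5 4; 2 -1].
Its determinant is 5·(-1) − 4·2 = -13.
The cofactor carries sign (−1)^(2+1) = −1, so C_{2,1} = −(-13) = 13.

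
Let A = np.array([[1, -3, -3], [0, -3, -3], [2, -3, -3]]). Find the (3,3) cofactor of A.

The cofactor is -3.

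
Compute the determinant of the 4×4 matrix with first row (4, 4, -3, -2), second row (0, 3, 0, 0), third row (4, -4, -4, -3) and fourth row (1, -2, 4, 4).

Expand along row 2 (it has 3 zeros):
  + (3) · M_22   where M_22 = det([4 -3 -2; 4 -4 -3; 1 4 4]) = 1
det = (+1)·(3)·(1) = 3

The determinant is 3.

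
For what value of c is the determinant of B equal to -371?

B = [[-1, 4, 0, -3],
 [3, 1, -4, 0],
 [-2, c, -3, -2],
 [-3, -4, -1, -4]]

2

Expanding along the row containing c, det(B) is linear in c: det(B) = (-29)·c + (-313).
Set (-29)·c + (-313) = -371  ⇒  (-29)·c = -58  ⇒  c = 2.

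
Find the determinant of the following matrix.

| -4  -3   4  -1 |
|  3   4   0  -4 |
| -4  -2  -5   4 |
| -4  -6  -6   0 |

The determinant is -798.

Expand along row 2 (it has 1 zero):
  − (3) · M_21   where M_21 = det([-3 4 -1; -2 -5 4; -6 -6 0]) = -150
  + (4) · M_22   where M_22 = det([-4 4 -1; -4 -5 4; -4 -6 0]) = -164
  + (-4) · M_24   where M_24 = det([-4 -3 4; -4 -2 -5; -4 -6 -6]) = 148
det = (-1)·(3)·(-150) + (+1)·(4)·(-164) + (+1)·(-4)·(148) = -798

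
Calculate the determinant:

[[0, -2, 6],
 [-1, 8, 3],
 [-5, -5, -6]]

The determinant is 312.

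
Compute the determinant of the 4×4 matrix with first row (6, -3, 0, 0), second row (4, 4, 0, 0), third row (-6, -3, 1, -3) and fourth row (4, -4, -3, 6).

The matrix is block lower-triangular with a 2×2 block and a 2×2 block on the diagonal, so its determinant equals the product of the determinants of the diagonal blocks.
det of the 2×2 block = 36
det of the 2×2 block = -3
det = (36)·(-3) = -108

The determinant is -108.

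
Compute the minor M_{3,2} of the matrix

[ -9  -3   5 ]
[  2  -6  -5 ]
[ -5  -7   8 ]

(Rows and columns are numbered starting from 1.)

Delete row 3 and column 2; the remaining 2×2 submatrix is [-9 5; 2 -5].
Its determinant is (-9)·(-5) − 5·2 = 35.

35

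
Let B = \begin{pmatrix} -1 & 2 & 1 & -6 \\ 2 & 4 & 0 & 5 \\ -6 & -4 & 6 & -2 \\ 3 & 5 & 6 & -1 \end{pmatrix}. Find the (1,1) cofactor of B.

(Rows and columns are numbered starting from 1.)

Delete row 1 and column 1; the remaining 3×3 submatrix is [4 0 5; -4 6 -2; 5 6 -1].
Its determinant is -246.
The cofactor carries sign (−1)^(1+1) = +1, so C_{1,1} = +(-246) = -246.

The cofactor is -246.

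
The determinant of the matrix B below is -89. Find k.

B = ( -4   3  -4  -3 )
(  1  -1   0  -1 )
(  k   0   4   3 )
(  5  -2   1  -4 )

k = -3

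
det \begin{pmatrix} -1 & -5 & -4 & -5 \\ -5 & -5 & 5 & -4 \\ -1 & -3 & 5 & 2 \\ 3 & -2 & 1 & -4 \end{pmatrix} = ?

1154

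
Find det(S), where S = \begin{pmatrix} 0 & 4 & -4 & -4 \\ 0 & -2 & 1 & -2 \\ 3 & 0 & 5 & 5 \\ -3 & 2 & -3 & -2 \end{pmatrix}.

|S| = 132

Expand along column 1 (it has 2 zeros):
  + (3) · M_31   where M_31 = det([4 -4 -4; -2 1 -2; 2 -3 -2]) = -16
  − (-3) · M_41   where M_41 = det([4 -4 -4; -2 1 -2; 0 5 5]) = 60
det = (+1)·(3)·(-16) + (-1)·(-3)·(60) = 132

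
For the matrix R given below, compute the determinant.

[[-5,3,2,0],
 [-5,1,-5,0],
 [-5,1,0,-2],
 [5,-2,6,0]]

Expand along column 4 (it has 3 zeros):
  − (-2) · M_34   where M_34 = det([-5 3 2; -5 1 -5; 5 -2 6]) = 45
det = (-1)·(-2)·(45) = 90

90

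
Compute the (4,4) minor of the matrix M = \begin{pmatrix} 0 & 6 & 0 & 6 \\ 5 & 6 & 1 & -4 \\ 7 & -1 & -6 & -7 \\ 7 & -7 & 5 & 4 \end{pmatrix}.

222

Delete row 4 and column 4; the remaining 3×3 submatrix is [0 6 0; 5 6 1; 7 -1 -6].
Its determinant is 222.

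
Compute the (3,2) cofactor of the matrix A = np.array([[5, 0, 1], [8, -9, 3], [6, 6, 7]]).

Delete row 3 and column 2; the remaining 2×2 submatrix is [5 1; 8 3].
Its determinant is 5·3 − 1·8 = 7.
The cofactor carries sign (−1)^(3+2) = −1, so C_{3,2} = −(7) = -7.

-7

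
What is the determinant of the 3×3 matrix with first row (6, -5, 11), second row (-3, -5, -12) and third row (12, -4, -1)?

1269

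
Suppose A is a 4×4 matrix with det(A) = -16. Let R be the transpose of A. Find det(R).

The determinant is -16.

det(Aᵀ) = det(A).
det(R) = (1)·(-16) = -16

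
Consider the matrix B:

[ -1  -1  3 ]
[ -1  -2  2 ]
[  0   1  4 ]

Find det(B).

3

Expand along row 3:
  − 1 · |-1 3; -1 2| = −1·(-2 − (-3)) = -1
  + 4 · |-1 -1; -1 -2| = 4·(2 − 1) = 4
Sum: (-1) + (4) = 3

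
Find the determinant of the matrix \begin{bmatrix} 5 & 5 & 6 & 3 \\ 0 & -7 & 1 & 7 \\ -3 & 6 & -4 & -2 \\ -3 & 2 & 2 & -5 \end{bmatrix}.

1889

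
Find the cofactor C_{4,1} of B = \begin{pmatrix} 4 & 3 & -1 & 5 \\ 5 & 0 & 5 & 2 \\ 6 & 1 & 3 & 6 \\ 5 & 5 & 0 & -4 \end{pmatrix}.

Delete row 4 and column 1; the remaining 3×3 submatrix is [3 -1 5; 0 5 2; 1 3 6].
Its determinant is 45.
The cofactor carries sign (−1)^(4+1) = −1, so C_{4,1} = −(45) = -45.

-45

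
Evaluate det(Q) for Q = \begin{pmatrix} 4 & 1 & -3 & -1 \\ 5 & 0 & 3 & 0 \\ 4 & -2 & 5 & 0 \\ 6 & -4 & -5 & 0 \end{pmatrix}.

det(Q) = 138

Expand along column 4 (it has 3 zeros):
  − (-1) · M_14   where M_14 = det([5 0 3; 4 -2 5; 6 -4 -5]) = 138
det = (-1)·(-1)·(138) = 138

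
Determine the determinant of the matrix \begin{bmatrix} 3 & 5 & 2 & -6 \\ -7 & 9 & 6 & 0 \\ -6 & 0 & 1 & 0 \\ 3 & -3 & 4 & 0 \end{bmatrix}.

Expand along column 4 (it has 3 zeros):
  − (-6) · M_14   where M_14 = det([-7 9 6; -6 0 1; 3 -3 4]) = 330
det = (-1)·(-6)·(330) = 1980

The determinant is 1980.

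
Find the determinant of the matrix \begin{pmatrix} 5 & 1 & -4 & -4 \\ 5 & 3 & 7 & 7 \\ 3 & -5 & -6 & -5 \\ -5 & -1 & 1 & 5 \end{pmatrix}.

Expand along row 1:
  + (5) · M_11   where M_11 = det([3 7 7; -5 -6 -5; -1 1 5]) = 58
  − (1) · M_12   where M_12 = det([5 7 7; 3 -6 -5; -5 1 5]) = -244
  + (-4) · M_13   where M_13 = det([5 3 7; 3 -5 -5; -5 -1 5]) = -316
  − (-4) · M_14   where M_14 = det([5 3 7; 3 -5 -6; -5 -1 1]) = -170
det = (+1)·(5)·(58) + (-1)·(1)·(-244) + (+1)·(-4)·(-316) + (-1)·(-4)·(-170) = 1118

1118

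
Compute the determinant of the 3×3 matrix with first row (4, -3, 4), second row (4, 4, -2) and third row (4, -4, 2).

Expand along column 1:
  + 4 · |4 -2; -4 2| = 4·(8 − 8) = 0
  − 4 · |-3 4; -4 2| = −4·(-6 − (-16)) = -40
  + 4 · |-3 4; 4 -2| = 4·(6 − 16) = -40
Sum: (0) + (-40) + (-40) = -80

-80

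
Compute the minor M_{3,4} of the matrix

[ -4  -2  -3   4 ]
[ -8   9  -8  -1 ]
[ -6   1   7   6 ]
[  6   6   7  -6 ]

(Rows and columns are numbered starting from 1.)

The minor is -154.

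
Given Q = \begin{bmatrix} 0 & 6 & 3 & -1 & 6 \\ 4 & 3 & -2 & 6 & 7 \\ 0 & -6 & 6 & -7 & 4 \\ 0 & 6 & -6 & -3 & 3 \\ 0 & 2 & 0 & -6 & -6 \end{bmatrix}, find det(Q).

The determinant is -24792.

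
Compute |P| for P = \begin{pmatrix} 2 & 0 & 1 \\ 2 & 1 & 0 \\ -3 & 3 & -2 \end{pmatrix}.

|P| = 5

Expand along column 2:
  + 1 · |2 1; -3 -2| = 1·(-4 − (-3)) = -1
  − 3 · |2 1; 2 0| = −3·(0 − 2) = 6
Sum: (-1) + (6) = 5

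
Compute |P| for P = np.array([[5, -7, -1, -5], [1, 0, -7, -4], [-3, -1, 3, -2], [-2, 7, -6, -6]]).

The determinant is 1422.

Expand along row 2 (it has 1 zero):
  − (1) · M_21   where M_21 = det([-7 -1 -5; -1 3 -2; 7 -6 -6]) = 305
  − (-7) · M_23   where M_23 = det([5 -7 -5; -3 -1 -2; -2 7 -6]) = 313
  + (-4) · M_24   where M_24 = det([5 -7 -1; -3 -1 3; -2 7 -6]) = 116
det = (-1)·(1)·(305) + (-1)·(-7)·(313) + (+1)·(-4)·(116) = 1422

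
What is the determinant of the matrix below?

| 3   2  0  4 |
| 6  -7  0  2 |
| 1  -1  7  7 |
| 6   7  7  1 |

3514

Expand along column 3 (it has 2 zeros):
  + (7) · M_33   where M_33 = det([3 2 4; 6 -7 2; 6 7 1]) = 285
  − (7) · M_43   where M_43 = det([3 2 4; 6 -7 2; 1 -1 7]) = -217
det = (+1)·(7)·(285) + (-1)·(7)·(-217) = 3514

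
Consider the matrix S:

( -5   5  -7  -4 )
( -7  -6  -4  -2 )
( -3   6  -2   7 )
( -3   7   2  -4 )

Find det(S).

Expand along row 1:
  + (-5) · M_11   where M_11 = det([-6 -4 -2; 6 -2 7; 7 2 -4]) = -308
  − (5) · M_12   where M_12 = det([-7 -4 -2; -3 -2 7; -3 2 -4]) = 198
  + (-7) · M_13   where M_13 = det([-7 -6 -2; -3 6 7; -3 7 -4]) = 715
  − (-4) · M_14   where M_14 = det([-7 -6 -4; -3 6 -2; -3 7 2]) = -242
det = (+1)·(-5)·(-308) + (-1)·(5)·(198) + (+1)·(-7)·(715) + (-1)·(-4)·(-242) = -5423

-5423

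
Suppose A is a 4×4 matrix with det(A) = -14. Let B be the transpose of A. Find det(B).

The determinant is -14.

det(Aᵀ) = det(A).
det(B) = (1)·(-14) = -14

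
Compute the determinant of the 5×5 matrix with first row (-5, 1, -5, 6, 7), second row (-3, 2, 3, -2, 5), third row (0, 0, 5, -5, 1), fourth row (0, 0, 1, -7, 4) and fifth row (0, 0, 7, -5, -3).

-658

The matrix is block upper-triangular with a 2×2 block and a 3×3 block on the diagonal, so its determinant equals the product of the determinants of the diagonal blocks.
det of the 2×2 block = -7
det of the 3×3 block = 94
det = (-7)·(94) = -658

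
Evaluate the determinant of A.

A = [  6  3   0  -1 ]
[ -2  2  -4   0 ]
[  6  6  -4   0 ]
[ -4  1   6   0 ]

-240

Expand along column 4 (it has 3 zeros):
  − (-1) · M_14   where M_14 = det([-2 2 -4; 6 6 -4; -4 1 6]) = -240
det = (-1)·(-1)·(-240) = -240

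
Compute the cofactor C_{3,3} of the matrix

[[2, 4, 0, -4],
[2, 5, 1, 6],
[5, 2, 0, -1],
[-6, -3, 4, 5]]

The cofactor is -194.

Delete row 3 and column 3; the remaining 3×3 submatrix is [2 4 -4; 2 5 6; -6 -3 5].
Its determinant is -194.
The cofactor carries sign (−1)^(3+3) = +1, so C_{3,3} = +(-194) = -194.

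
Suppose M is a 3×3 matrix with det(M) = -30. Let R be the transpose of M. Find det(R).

det(Mᵀ) = det(M).
det(R) = (1)·(-30) = -30

The determinant is -30.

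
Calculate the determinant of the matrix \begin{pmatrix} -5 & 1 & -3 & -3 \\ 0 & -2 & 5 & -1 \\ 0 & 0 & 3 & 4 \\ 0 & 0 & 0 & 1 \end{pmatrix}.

The matrix is upper triangular, so the determinant is the product of the diagonal entries:
det = (-5) · (-2) · (3) · (1) = 30

The determinant is 30.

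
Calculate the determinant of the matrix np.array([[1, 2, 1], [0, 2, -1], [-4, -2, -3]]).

Expand along column 1:
  + 1 · |2 -1; -2 -3| = 1·(-6 − 2) = -8
  + (-4) · |2 1; 2 -1| = (-4)·(-2 − 2) = 16
Sum: (-8) + (16) = 8

8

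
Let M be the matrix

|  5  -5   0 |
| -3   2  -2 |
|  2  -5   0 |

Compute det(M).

det(M) = -30

Expand along column 3:
  − (-2) · |5 -5; 2 -5| = −(-2)·(-25 − (-10)) = -30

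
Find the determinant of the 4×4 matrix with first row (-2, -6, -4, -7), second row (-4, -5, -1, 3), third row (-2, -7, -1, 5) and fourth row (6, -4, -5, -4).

-582

Expand along row 1:
  + (-2) · M_11   where M_11 = det([-5 -1 3; -7 -1 5; -4 -5 -4]) = -4
  − (-6) · M_12   where M_12 = det([-4 -1 3; -2 -1 5; 6 -5 -4]) = -90
  + (-4) · M_13   where M_13 = det([-4 -5 3; -2 -7 5; 6 -4 -4]) = -152
  − (-7) · M_14   where M_14 = det([-4 -5 -1; -2 -7 -1; 6 -4 -5]) = -94
det = (+1)·(-2)·(-4) + (-1)·(-6)·(-90) + (+1)·(-4)·(-152) + (-1)·(-7)·(-94) = -582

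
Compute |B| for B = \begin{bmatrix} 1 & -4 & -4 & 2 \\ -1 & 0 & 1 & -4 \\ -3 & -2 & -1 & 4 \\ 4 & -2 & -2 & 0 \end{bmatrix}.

The determinant is 88.

Expand along row 2 (it has 1 zero):
  − (-1) · M_21   where M_21 = det([-4 -4 2; -2 -1 4; -2 -2 0]) = 4
  − (1) · M_23   where M_23 = det([1 -4 2; -3 -2 4; 4 -2 0]) = -28
  + (-4) · M_24   where M_24 = det([1 -4 -4; -3 -2 -1; 4 -2 -2]) = -14
det = (-1)·(-1)·(4) + (-1)·(1)·(-28) + (+1)·(-4)·(-14) = 88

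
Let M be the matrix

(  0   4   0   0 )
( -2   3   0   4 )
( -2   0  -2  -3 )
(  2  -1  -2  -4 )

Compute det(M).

Expand along row 1 (it has 3 zeros):
  − (4) · M_12   where M_12 = det([-2 0 4; -2 -2 -3; 2 -2 -4]) = 28
det = (-1)·(4)·(28) = -112

The determinant is -112.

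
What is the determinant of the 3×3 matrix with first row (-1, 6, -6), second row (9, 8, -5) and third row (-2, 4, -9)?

286

Expand along column 1:
  + (-1) · |8 -5; 4 -9| = (-1)·(-72 − (-20)) = 52
  − 9 · |6 -6; 4 -9| = −9·(-54 − (-24)) = 270
  + (-2) · |6 -6; 8 -5| = (-2)·(-30 − (-48)) = -36
Sum: (52) + (270) + (-36) = 286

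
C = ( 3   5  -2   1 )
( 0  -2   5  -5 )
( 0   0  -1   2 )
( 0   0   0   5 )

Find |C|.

det(C) = 30

C is upper triangular, so det(C) is the product of the diagonal entries:
det = (3) · (-2) · (-1) · (5) = 30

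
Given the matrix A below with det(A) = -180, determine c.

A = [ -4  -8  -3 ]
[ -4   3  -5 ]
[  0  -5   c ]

5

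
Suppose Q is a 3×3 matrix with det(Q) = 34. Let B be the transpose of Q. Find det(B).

The determinant is 34.

det(Qᵀ) = det(Q).
det(B) = (1)·(34) = 34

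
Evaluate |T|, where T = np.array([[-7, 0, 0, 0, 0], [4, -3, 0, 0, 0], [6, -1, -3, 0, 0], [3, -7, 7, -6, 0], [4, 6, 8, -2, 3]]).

T is lower triangular, so det(T) is the product of the diagonal entries:
det = (-7) · (-3) · (-3) · (-6) · (3) = 1134

1134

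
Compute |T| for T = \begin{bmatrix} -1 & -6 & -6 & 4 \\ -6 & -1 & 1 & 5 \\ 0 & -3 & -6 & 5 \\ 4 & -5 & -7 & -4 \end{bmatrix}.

The determinant is -411.

Expand along row 3 (it has 1 zero):
  − (-3) · M_32   where M_32 = det([-1 -6 4; -6 1 5; 4 -7 -4]) = 145
  + (-6) · M_33   where M_33 = det([-1 -6 4; -6 -1 5; 4 -5 -4]) = 131
  − (5) · M_34   where M_34 = det([-1 -6 -6; -6 -1 1; 4 -5 -7]) = 12
det = (-1)·(-3)·(145) + (+1)·(-6)·(131) + (-1)·(5)·(12) = -411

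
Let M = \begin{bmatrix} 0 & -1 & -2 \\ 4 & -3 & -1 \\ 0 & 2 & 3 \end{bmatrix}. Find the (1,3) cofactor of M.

Delete row 1 and column 3; the remaining 2×2 submatrix is [4 -3; 0 2].
Its determinant is 4·2 − (-3)·0 = 8.
The cofactor carries sign (−1)^(1+3) = +1, so C_{1,3} = +(8) = 8.

8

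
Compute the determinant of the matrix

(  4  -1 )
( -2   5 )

18

det = 4·5 − (-1)·(-2) = 20 − 2 = 18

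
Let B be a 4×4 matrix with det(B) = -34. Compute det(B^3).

The determinant is -39304.

det(B^3) = (det B)^3 = (-34)^3 = -39304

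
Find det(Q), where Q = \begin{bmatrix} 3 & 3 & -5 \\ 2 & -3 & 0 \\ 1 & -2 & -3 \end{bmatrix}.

Expand along row 2:
  − 2 · |3 -5; -2 -3| = −2·(-9 − 10) = 38
  + (-3) · |3 -5; 1 -3| = (-3)·(-9 − (-5)) = 12
Sum: (38) + (12) = 50

|Q| = 50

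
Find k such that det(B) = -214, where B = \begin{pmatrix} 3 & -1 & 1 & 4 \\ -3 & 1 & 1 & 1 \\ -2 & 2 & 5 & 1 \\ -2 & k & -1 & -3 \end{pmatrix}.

Expanding along the row containing k, det(B) is linear in k: det(B) = (-63)·k + (38).
Set (-63)·k + (38) = -214  ⇒  (-63)·k = -252  ⇒  k = 4.

k = 4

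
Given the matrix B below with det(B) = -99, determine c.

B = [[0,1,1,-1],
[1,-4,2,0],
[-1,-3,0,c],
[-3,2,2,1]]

-3

Expanding along the column containing c, det(B) is linear in c: det(B) = (18)·c + (-45).
Set (18)·c + (-45) = -99  ⇒  (18)·c = -54  ⇒  c = -3.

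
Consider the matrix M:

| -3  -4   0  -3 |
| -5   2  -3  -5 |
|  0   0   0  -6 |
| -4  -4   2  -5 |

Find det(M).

Expand along row 3 (it has 3 zeros):
  − (-6) · M_34   where M_34 = det([-3 -4 0; -5 2 -3; -4 -4 2]) = -64
det = (-1)·(-6)·(-64) = -384

The determinant is -384.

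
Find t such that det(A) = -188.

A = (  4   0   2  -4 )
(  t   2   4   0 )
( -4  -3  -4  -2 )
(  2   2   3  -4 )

Expanding along the column containing t, det(A) is linear in t: det(A) = (28)·t + (-160).
Set (28)·t + (-160) = -188  ⇒  (28)·t = -28  ⇒  t = -1.

-1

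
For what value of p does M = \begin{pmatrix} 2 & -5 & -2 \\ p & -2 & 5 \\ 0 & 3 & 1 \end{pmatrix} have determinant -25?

Expanding along the row containing p, det(M) is linear in p: det(M) = (-1)·p + (-34).
Set (-1)·p + (-34) = -25  ⇒  (-1)·p = 9  ⇒  p = -9.

p = -9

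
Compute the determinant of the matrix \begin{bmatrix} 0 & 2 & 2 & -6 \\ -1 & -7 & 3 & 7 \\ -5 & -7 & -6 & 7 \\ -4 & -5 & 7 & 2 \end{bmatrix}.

-1078

Expand along row 1 (it has 1 zero):
  − (2) · M_12   where M_12 = det([-1 3 7; -5 -6 7; -4 7 2]) = -406
  + (2) · M_13   where M_13 = det([-1 -7 7; -5 -7 7; -4 -5 2]) = 84
  − (-6) · M_14   where M_14 = det([-1 -7 3; -5 -7 -6; -4 -5 7]) = -343
det = (-1)·(2)·(-406) + (+1)·(2)·(84) + (-1)·(-6)·(-343) = -1078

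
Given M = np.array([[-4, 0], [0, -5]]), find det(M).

det(M) = 20

det(M) = (-4)·(-5) − 0·0 = 20 − 0 = 20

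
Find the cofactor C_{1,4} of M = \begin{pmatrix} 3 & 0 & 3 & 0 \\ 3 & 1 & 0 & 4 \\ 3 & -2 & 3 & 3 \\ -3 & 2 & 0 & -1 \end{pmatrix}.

Delete row 1 and column 4; the remaining 3×3 submatrix is [3 1 0; 3 -2 3; -3 2 0].
Its determinant is -27.
The cofactor carries sign (−1)^(1+4) = −1, so C_{1,4} = −(-27) = 27.

27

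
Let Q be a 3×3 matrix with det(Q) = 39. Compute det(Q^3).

The determinant is 59319.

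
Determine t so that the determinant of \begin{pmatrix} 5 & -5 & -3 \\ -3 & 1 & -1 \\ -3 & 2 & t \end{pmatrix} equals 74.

-7

Expanding along the row containing t, det(M) is linear in t: det(M) = (-10)·t + (4).
Set (-10)·t + (4) = 74  ⇒  (-10)·t = 70  ⇒  t = -7.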